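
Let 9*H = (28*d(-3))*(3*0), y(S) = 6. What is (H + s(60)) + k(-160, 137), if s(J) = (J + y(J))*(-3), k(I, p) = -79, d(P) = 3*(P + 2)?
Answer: -277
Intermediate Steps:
d(P) = 6 + 3*P (d(P) = 3*(2 + P) = 6 + 3*P)
H = 0 (H = ((28*(6 + 3*(-3)))*(3*0))/9 = ((28*(6 - 9))*0)/9 = ((28*(-3))*0)/9 = (-84*0)/9 = (⅑)*0 = 0)
s(J) = -18 - 3*J (s(J) = (J + 6)*(-3) = (6 + J)*(-3) = -18 - 3*J)
(H + s(60)) + k(-160, 137) = (0 + (-18 - 3*60)) - 79 = (0 + (-18 - 180)) - 79 = (0 - 198) - 79 = -198 - 79 = -277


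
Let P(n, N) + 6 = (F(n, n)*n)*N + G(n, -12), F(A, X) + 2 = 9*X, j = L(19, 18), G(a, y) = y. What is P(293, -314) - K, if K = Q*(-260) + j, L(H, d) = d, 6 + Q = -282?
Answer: -242500186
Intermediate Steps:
Q = -288 (Q = -6 - 282 = -288)
j = 18
F(A, X) = -2 + 9*X
P(n, N) = -18 + N*n*(-2 + 9*n) (P(n, N) = -6 + (((-2 + 9*n)*n)*N - 12) = -6 + ((n*(-2 + 9*n))*N - 12) = -6 + (N*n*(-2 + 9*n) - 12) = -6 + (-12 + N*n*(-2 + 9*n)) = -18 + N*n*(-2 + 9*n))
K = 74898 (K = -288*(-260) + 18 = 74880 + 18 = 74898)
P(293, -314) - K = (-18 - 314*293*(-2 + 9*293)) - 1*74898 = (-18 - 314*293*(-2 + 2637)) - 74898 = (-18 - 314*293*2635) - 74898 = (-18 - 242425270) - 74898 = -242425288 - 74898 = -242500186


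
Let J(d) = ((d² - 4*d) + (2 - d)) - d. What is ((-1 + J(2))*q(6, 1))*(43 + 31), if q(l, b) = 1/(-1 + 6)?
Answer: -518/5 ≈ -103.60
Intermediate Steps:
q(l, b) = ⅕ (q(l, b) = 1/5 = ⅕)
J(d) = 2 + d² - 6*d (J(d) = (2 + d² - 5*d) - d = 2 + d² - 6*d)
((-1 + J(2))*q(6, 1))*(43 + 31) = ((-1 + (2 + 2² - 6*2))*(⅕))*(43 + 31) = ((-1 + (2 + 4 - 12))*(⅕))*74 = ((-1 - 6)*(⅕))*74 = -7*⅕*74 = -7/5*74 = -518/5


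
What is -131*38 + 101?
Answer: -4877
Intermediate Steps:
-131*38 + 101 = -4978 + 101 = -4877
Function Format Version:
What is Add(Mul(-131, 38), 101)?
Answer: -4877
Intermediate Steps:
Add(Mul(-131, 38), 101) = Add(-4978, 101) = -4877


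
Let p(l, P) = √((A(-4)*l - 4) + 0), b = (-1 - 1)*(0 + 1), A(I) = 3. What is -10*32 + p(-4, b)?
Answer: -320 + 4*I ≈ -320.0 + 4.0*I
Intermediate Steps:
b = -2 (b = -2*1 = -2)
p(l, P) = √(-4 + 3*l) (p(l, P) = √((3*l - 4) + 0) = √((-4 + 3*l) + 0) = √(-4 + 3*l))
-10*32 + p(-4, b) = -10*32 + √(-4 + 3*(-4)) = -320 + √(-4 - 12) = -320 + √(-16) = -320 + 4*I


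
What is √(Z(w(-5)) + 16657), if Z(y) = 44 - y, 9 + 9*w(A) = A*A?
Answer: √150293/3 ≈ 129.23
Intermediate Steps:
w(A) = -1 + A²/9 (w(A) = -1 + (A*A)/9 = -1 + A²/9)
√(Z(w(-5)) + 16657) = √((44 - (-1 + (⅑)*(-5)²)) + 16657) = √((44 - (-1 + (⅑)*25)) + 16657) = √((44 - (-1 + 25/9)) + 16657) = √((44 - 1*16/9) + 16657) = √((44 - 16/9) + 16657) = √(380/9 + 16657) = √(150293/9) = √150293/3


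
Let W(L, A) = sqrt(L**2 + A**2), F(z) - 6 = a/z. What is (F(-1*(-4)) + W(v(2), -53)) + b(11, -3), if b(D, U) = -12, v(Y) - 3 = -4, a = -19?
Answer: -43/4 + sqrt(2810) ≈ 42.259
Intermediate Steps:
F(z) = 6 - 19/z
v(Y) = -1 (v(Y) = 3 - 4 = -1)
W(L, A) = sqrt(A**2 + L**2)
(F(-1*(-4)) + W(v(2), -53)) + b(11, -3) = ((6 - 19/((-1*(-4)))) + sqrt((-53)**2 + (-1)**2)) - 12 = ((6 - 19/4) + sqrt(2809 + 1)) - 12 = ((6 - 19*1/4) + sqrt(2810)) - 12 = ((6 - 19/4) + sqrt(2810)) - 12 = (5/4 + sqrt(2810)) - 12 = -43/4 + sqrt(2810)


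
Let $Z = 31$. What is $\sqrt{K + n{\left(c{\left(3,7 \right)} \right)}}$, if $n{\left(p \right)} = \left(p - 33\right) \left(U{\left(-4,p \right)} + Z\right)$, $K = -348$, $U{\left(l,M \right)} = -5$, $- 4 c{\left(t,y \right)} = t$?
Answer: $\frac{i \sqrt{4902}}{2} \approx 35.007 i$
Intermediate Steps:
$c{\left(t,y \right)} = - \frac{t}{4}$
$n{\left(p \right)} = -858 + 26 p$ ($n{\left(p \right)} = \left(p - 33\right) \left(-5 + 31\right) = \left(-33 + p\right) 26 = -858 + 26 p$)
$\sqrt{K + n{\left(c{\left(3,7 \right)} \right)}} = \sqrt{-348 - \left(858 - 26 \left(\left(- \frac{1}{4}\right) 3\right)\right)} = \sqrt{-348 + \left(-858 + 26 \left(- \frac{3}{4}\right)\right)} = \sqrt{-348 - \frac{1755}{2}} = \sqrt{- \frac{2451}{2}} = \frac{i \sqrt{4902}}{2}$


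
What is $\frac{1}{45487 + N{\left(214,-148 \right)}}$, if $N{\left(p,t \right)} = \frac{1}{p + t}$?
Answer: $\frac{66}{3002143} \approx 2.1984 \cdot 10^{-5}$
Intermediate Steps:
$\frac{1}{45487 + N{\left(214,-148 \right)}} = \frac{1}{45487 + \frac{1}{214 - 148}} = \frac{1}{45487 + \frac{1}{66}} = \frac{1}{\frac{3002143}{66}} = \frac{66}{3002143}$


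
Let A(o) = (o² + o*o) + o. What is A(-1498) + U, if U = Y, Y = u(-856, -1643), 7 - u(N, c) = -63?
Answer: 4486580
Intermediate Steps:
u(N, c) = 70 (u(N, c) = 7 - 1*(-63) = 7 + 63 = 70)
Y = 70
A(o) = o + 2*o² (A(o) = (o² + o²) + o = 2*o² + o = o + 2*o²)
U = 70
A(-1498) + U = -1498*(1 + 2*(-1498)) + 70 = -1498*(1 - 2996) + 70 = -1498*(-2995) + 70 = 4486510 + 70 = 4486580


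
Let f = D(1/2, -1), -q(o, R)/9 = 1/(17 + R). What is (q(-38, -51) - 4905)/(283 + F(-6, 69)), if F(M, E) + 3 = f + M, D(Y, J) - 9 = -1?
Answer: -55587/3196 ≈ -17.393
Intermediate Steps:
D(Y, J) = 8 (D(Y, J) = 9 - 1 = 8)
q(o, R) = -9/(17 + R)
f = 8
F(M, E) = 5 + M (F(M, E) = -3 + (8 + M) = 5 + M)
(q(-38, -51) - 4905)/(283 + F(-6, 69)) = (-9/(17 - 51) - 4905)/(283 + (5 - 6)) = (-9/(-34) - 4905)/(283 - 1) = (-9*(-1/34) - 4905)/282 = (9/34 - 4905)*(1/282) = -166761/34*1/282 = -55587/3196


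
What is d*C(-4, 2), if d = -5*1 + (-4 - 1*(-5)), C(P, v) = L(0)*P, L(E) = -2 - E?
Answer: -32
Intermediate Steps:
C(P, v) = -2*P (C(P, v) = (-2 - 1*0)*P = (-2 + 0)*P = -2*P)
d = -4 (d = -5 + (-4 + 5) = -5 + 1 = -4)
d*C(-4, 2) = -(-8)*(-4) = -4*8 = -32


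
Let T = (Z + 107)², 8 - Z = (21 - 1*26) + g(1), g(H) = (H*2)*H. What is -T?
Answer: -13924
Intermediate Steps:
g(H) = 2*H² (g(H) = (2*H)*H = 2*H²)
Z = 11 (Z = 8 - ((21 - 1*26) + 2*1²) = 8 - ((21 - 26) + 2*1) = 8 - (-5 + 2) = 8 - 1*(-3) = 8 + 3 = 11)
T = 13924 (T = (11 + 107)² = 118² = 13924)
-T = -1*13924 = -13924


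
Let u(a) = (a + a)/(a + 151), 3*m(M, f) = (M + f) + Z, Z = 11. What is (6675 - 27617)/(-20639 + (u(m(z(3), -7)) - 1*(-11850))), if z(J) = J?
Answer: 4816660/2021463 ≈ 2.3828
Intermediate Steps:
m(M, f) = 11/3 + M/3 + f/3 (m(M, f) = ((M + f) + 11)/3 = (11 + M + f)/3 = 11/3 + M/3 + f/3)
u(a) = 2*a/(151 + a) (u(a) = (2*a)/(151 + a) = 2*a/(151 + a))
(6675 - 27617)/(-20639 + (u(m(z(3), -7)) - 1*(-11850))) = (6675 - 27617)/(-20639 + (2*(11/3 + (⅓)*3 + (⅓)*(-7))/(151 + (11/3 + (⅓)*3 + (⅓)*(-7))) - 1*(-11850))) = -20942/(-20639 + (2*(11/3 + 1 - 7/3)/(151 + (11/3 + 1 - 7/3)) + 11850)) = -20942/(-20639 + (2*(7/3)/(151 + 7/3) + 11850)) = -20942/(-20639 + (2*(7/3)/(460/3) + 11850)) = -20942/(-20639 + (2*(7/3)*(3/460) + 11850)) = -20942/(-20639 + (7/230 + 11850)) = -20942/(-20639 + 2725507/230) = -20942/(-2021463/230) = -20942*(-230/2021463) = 4816660/2021463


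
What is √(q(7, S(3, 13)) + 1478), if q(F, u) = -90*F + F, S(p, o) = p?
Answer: 3*√95 ≈ 29.240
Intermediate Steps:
q(F, u) = -89*F
√(q(7, S(3, 13)) + 1478) = √(-89*7 + 1478) = √(-623 + 1478) = √855 = 3*√95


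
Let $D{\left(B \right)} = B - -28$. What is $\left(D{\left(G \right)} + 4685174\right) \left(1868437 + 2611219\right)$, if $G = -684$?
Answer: $20985029165808$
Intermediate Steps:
$D{\left(B \right)} = 28 + B$ ($D{\left(B \right)} = B + 28 = 28 + B$)
$\left(D{\left(G \right)} + 4685174\right) \left(1868437 + 2611219\right) = \left(\left(28 - 684\right) + 4685174\right) \left(1868437 + 2611219\right) = \left(-656 + 4685174\right) 4479656 = 4684518 \cdot 4479656 = 20985029165808$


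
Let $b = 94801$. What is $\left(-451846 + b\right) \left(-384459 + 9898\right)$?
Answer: $133735132245$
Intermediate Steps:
$\left(-451846 + b\right) \left(-384459 + 9898\right) = \left(-451846 + 94801\right) \left(-384459 + 9898\right) = \left(-357045\right) \left(-374561\right) = 133735132245$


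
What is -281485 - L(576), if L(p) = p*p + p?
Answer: -613837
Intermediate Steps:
L(p) = p + p² (L(p) = p² + p = p + p²)
-281485 - L(576) = -281485 - 576*(1 + 576) = -281485 - 576*577 = -281485 - 1*332352 = -281485 - 332352 = -613837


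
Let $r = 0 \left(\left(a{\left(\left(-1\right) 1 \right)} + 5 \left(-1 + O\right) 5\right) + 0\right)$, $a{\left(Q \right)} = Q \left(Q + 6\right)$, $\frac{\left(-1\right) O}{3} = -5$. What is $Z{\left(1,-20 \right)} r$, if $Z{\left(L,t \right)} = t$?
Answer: $0$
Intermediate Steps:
$O = 15$ ($O = \left(-3\right) \left(-5\right) = 15$)
$a{\left(Q \right)} = Q \left(6 + Q\right)$
$r = 0$ ($r = 0 \left(\left(\left(-1\right) 1 \left(6 - 1\right) + 5 \left(-1 + 15\right) 5\right) + 0\right) = 0 \left(\left(- (6 - 1) + 5 \cdot 14 \cdot 5\right) + 0\right) = 0 \left(\left(\left(-1\right) 5 + 5 \cdot 70\right) + 0\right) = 0 \left(\left(-5 + 350\right) + 0\right) = 0 \left(345 + 0\right) = 0 \cdot 345 = 0$)
$Z{\left(1,-20 \right)} r = \left(-20\right) 0 = 0$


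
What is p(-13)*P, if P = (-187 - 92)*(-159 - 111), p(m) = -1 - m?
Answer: 903960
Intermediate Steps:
P = 75330 (P = -279*(-270) = 75330)
p(-13)*P = (-1 - 1*(-13))*75330 = (-1 + 13)*75330 = 12*75330 = 903960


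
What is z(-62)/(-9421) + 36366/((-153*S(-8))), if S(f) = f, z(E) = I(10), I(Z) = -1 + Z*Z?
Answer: 57080485/1921884 ≈ 29.700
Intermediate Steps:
I(Z) = -1 + Z**2
z(E) = 99 (z(E) = -1 + 10**2 = -1 + 100 = 99)
z(-62)/(-9421) + 36366/((-153*S(-8))) = 99/(-9421) + 36366/((-153*(-8))) = 99*(-1/9421) + 36366/1224 = -99/9421 + 36366*(1/1224) = -99/9421 + 6061/204 = 57080485/1921884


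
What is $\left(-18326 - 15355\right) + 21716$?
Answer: $-11965$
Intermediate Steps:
$\left(-18326 - 15355\right) + 21716 = -33681 + 21716 = -11965$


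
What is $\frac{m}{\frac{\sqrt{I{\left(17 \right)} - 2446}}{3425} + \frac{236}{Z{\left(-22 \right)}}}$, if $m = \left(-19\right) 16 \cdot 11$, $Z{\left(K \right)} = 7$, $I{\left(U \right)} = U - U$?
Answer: $- \frac{32401675460000}{326674504927} + \frac{280603400 i \sqrt{2446}}{326674504927} \approx -99.186 + 0.042482 i$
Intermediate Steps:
$I{\left(U \right)} = 0$
$m = -3344$ ($m = \left(-304\right) 11 = -3344$)
$\frac{m}{\frac{\sqrt{I{\left(17 \right)} - 2446}}{3425} + \frac{236}{Z{\left(-22 \right)}}} = - \frac{3344}{\frac{\sqrt{0 - 2446}}{3425} + \frac{236}{7}} = - \frac{3344}{\sqrt{-2446} \cdot \frac{1}{3425} + 236 \cdot \frac{1}{7}} = - \frac{3344}{i \sqrt{2446} \cdot \frac{1}{3425} + \frac{236}{7}} = - \frac{3344}{\frac{i \sqrt{2446}}{3425} + \frac{236}{7}} = - \frac{3344}{\frac{236}{7} + \frac{i \sqrt{2446}}{3425}}$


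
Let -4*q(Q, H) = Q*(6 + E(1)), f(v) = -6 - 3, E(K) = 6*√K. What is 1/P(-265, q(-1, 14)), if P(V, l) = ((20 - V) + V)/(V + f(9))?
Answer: -137/10 ≈ -13.700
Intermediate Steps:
f(v) = -9
q(Q, H) = -3*Q (q(Q, H) = -Q*(6 + 6*√1)/4 = -Q*(6 + 6*1)/4 = -Q*(6 + 6)/4 = -Q*12/4 = -3*Q)
P(V, l) = 20/(-9 + V) (P(V, l) = ((20 - V) + V)/(V - 9) = 20/(-9 + V))
1/P(-265, q(-1, 14)) = 1/(20/(-9 - 265)) = 1/(20/(-274)) = 1/(20*(-1/274)) = 1/(-10/137) = -137/10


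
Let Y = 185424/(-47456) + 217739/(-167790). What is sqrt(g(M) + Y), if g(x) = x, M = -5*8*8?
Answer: I*sqrt(5033981708236696110)/124416285 ≈ 18.033*I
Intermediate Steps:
M = -320 (M = -40*8 = -320)
Y = -647583046/124416285 (Y = 185424*(-1/47456) + 217739*(-1/167790) = -11589/2966 - 217739/167790 = -647583046/124416285 ≈ -5.2050)
sqrt(g(M) + Y) = sqrt(-320 - 647583046/124416285) = sqrt(-40460794246/124416285) = I*sqrt(5033981708236696110)/124416285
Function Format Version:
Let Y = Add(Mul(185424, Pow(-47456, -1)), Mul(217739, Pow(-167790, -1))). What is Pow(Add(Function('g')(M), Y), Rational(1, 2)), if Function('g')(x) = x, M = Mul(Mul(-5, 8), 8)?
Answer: Mul(Rational(1, 124416285), I, Pow(5033981708236696110, Rational(1, 2))) ≈ Mul(18.033, I)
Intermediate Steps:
M = -320 (M = Mul(-40, 8) = -320)
Y = Rational(-647583046, 124416285) (Y = Add(Mul(185424, Rational(-1, 47456)), Mul(217739, Rational(-1, 167790))) = Add(Rational(-11589, 2966), Rational(-217739, 167790)) = Rational(-647583046, 124416285) ≈ -5.2050)
Pow(Add(Function('g')(M), Y), Rational(1, 2)) = Pow(Add(-320, Rational(-647583046, 124416285)), Rational(1, 2)) = Pow(Rational(-40460794246, 124416285), Rational(1, 2)) = Mul(Rational(1, 124416285), I, Pow(5033981708236696110, Rational(1, 2)))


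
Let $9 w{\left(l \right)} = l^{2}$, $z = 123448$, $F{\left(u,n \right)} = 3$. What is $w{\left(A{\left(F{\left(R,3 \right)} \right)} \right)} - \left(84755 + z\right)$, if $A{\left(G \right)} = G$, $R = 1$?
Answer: $-208202$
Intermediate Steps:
$w{\left(l \right)} = \frac{l^{2}}{9}$
$w{\left(A{\left(F{\left(R,3 \right)} \right)} \right)} - \left(84755 + z\right) = \frac{3^{2}}{9} - 208203 = \frac{1}{9} \cdot 9 - 208203 = 1 - 208203 = -208202$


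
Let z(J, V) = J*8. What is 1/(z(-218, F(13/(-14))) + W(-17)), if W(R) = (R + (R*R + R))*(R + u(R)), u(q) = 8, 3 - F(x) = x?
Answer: -1/4039 ≈ -0.00024759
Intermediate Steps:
F(x) = 3 - x
z(J, V) = 8*J
W(R) = (8 + R)*(R² + 2*R) (W(R) = (R + (R*R + R))*(R + 8) = (R + (R² + R))*(8 + R) = (R + (R + R²))*(8 + R) = (R² + 2*R)*(8 + R) = (8 + R)*(R² + 2*R))
1/(z(-218, F(13/(-14))) + W(-17)) = 1/(8*(-218) - 17*(16 + (-17)² + 10*(-17))) = 1/(-1744 - 17*(16 + 289 - 170)) = 1/(-1744 - 17*135) = 1/(-1744 - 2295) = 1/(-4039) = -1/4039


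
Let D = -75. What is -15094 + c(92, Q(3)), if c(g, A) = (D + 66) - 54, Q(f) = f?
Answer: -15157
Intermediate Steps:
c(g, A) = -63 (c(g, A) = (-75 + 66) - 54 = -9 - 54 = -63)
-15094 + c(92, Q(3)) = -15094 - 63 = -15157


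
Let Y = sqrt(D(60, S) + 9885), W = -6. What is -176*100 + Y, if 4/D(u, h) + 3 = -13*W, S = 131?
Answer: -17600 + sqrt(2224137)/15 ≈ -17501.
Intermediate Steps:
D(u, h) = 4/75 (D(u, h) = 4/(-3 - 13*(-6)) = 4/(-3 + 78) = 4/75)
Y = sqrt(2224137)/15 (Y = sqrt(4/75 + 9885) = sqrt(741379/75) = sqrt(2224137)/15 ≈ 99.424)
-176*100 + Y = -176*100 + sqrt(2224137)/15 = -17600 + sqrt(2224137)/15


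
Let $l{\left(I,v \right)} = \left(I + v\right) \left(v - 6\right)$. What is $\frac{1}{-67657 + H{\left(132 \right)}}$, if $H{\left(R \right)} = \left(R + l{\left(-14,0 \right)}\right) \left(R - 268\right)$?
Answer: $- \frac{1}{97033} \approx -1.0306 \cdot 10^{-5}$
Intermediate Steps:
$l{\left(I,v \right)} = \left(-6 + v\right) \left(I + v\right)$ ($l{\left(I,v \right)} = \left(I + v\right) \left(-6 + v\right) = \left(-6 + v\right) \left(I + v\right)$)
$H{\left(R \right)} = \left(-268 + R\right) \left(84 + R\right)$ ($H{\left(R \right)} = \left(R - \left(-84 - 0^{2}\right)\right) \left(R - 268\right) = \left(R + \left(0 + 84 + 0 + 0\right)\right) \left(-268 + R\right) = \left(R + 84\right) \left(-268 + R\right) = \left(84 + R\right) \left(-268 + R\right) = \left(-268 + R\right) \left(84 + R\right)$)
$\frac{1}{-67657 + H{\left(132 \right)}} = \frac{1}{-67657 - \left(46800 - 17424\right)} = \frac{1}{-67657 - 29376} = \frac{1}{-97033} = - \frac{1}{97033}$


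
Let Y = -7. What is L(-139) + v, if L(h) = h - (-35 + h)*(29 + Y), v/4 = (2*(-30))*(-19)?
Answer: 8249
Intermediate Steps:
v = 4560 (v = 4*((2*(-30))*(-19)) = 4*(-60*(-19)) = 4*1140 = 4560)
L(h) = 770 - 21*h (L(h) = h - (-35 + h)*(29 - 7) = h - (-35 + h)*22 = h - (-770 + 22*h) = h + (770 - 22*h) = 770 - 21*h)
L(-139) + v = (770 - 21*(-139)) + 4560 = (770 + 2919) + 4560 = 3689 + 4560 = 8249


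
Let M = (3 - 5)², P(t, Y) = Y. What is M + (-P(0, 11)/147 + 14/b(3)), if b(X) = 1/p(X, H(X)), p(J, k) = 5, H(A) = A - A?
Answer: 10867/147 ≈ 73.925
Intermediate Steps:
H(A) = 0
b(X) = ⅕ (b(X) = 1/5 = ⅕)
M = 4 (M = (-2)² = 4)
M + (-P(0, 11)/147 + 14/b(3)) = 4 + (-1*11/147 + 14/(⅕)) = 4 + (-11*1/147 + 14*5) = 4 + (-11/147 + 70) = 4 + 10279/147 = 10867/147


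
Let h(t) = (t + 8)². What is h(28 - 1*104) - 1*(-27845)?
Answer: 32469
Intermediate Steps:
h(t) = (8 + t)²
h(28 - 1*104) - 1*(-27845) = (8 + (28 - 1*104))² - 1*(-27845) = (8 + (28 - 104))² + 27845 = (8 - 76)² + 27845 = (-68)² + 27845 = 4624 + 27845 = 32469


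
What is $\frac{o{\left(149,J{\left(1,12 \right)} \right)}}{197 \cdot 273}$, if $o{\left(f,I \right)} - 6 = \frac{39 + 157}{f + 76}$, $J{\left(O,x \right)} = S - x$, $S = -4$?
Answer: $\frac{1546}{12100725} \approx 0.00012776$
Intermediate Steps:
$J{\left(O,x \right)} = -4 - x$
$o{\left(f,I \right)} = 6 + \frac{196}{76 + f}$ ($o{\left(f,I \right)} = 6 + \frac{39 + 157}{f + 76} = 6 + \frac{196}{76 + f}$)
$\frac{o{\left(149,J{\left(1,12 \right)} \right)}}{197 \cdot 273} = \frac{2 \frac{1}{76 + 149} \left(326 + 3 \cdot 149\right)}{197 \cdot 273} = \frac{2 \cdot \frac{1}{225} \left(326 + 447\right)}{53781} = 2 \cdot \frac{1}{225} \cdot 773 \cdot \frac{1}{53781} = \frac{1546}{225} \cdot \frac{1}{53781} = \frac{1546}{12100725}$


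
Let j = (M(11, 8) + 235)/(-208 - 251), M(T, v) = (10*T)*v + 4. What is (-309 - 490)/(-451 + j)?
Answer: 122247/69376 ≈ 1.7621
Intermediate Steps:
M(T, v) = 4 + 10*T*v (M(T, v) = 10*T*v + 4 = 4 + 10*T*v)
j = -373/153 (j = ((4 + 10*11*8) + 235)/(-208 - 251) = ((4 + 880) + 235)/(-459) = (884 + 235)*(-1/459) = 1119*(-1/459) = -373/153 ≈ -2.4379)
(-309 - 490)/(-451 + j) = (-309 - 490)/(-451 - 373/153) = -799/(-69376/153) = -799*(-153/69376) = 122247/69376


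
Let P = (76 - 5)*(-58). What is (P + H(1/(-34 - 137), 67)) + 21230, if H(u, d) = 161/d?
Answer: 1146665/67 ≈ 17114.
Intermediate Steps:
P = -4118 (P = 71*(-58) = -4118)
(P + H(1/(-34 - 137), 67)) + 21230 = (-4118 + 161/67) + 21230 = -275745/67 + 21230 = 1146665/67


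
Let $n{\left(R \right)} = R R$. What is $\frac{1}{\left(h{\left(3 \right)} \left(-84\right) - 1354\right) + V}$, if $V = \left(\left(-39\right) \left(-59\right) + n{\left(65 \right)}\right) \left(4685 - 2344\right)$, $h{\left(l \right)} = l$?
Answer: $\frac{1}{15275760} \approx 6.5463 \cdot 10^{-8}$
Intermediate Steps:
$n{\left(R \right)} = R^{2}$
$V = 15277366$ ($V = \left(\left(-39\right) \left(-59\right) + 65^{2}\right) \left(4685 - 2344\right) = \left(2301 + 4225\right) 2341 = 6526 \cdot 2341 = 15277366$)
$\frac{1}{\left(h{\left(3 \right)} \left(-84\right) - 1354\right) + V} = \frac{1}{\left(3 \left(-84\right) - 1354\right) + 15277366} = \frac{1}{\left(-252 - 1354\right) + 15277366} = \frac{1}{-1606 + 15277366} = \frac{1}{15275760}$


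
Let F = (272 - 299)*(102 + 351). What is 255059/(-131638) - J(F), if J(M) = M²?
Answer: -237261417619/1586 ≈ -1.4960e+8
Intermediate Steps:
F = -12231 (F = -27*453 = -12231)
255059/(-131638) - J(F) = 255059/(-131638) - 1*(-12231)² = 255059*(-1/131638) - 1*149597361 = -3073/1586 - 149597361 = -237261417619/1586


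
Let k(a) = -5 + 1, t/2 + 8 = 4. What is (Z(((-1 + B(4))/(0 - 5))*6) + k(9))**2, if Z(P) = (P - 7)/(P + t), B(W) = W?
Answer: 32041/3364 ≈ 9.5247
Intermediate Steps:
t = -8 (t = -16 + 2*4 = -16 + 8 = -8)
Z(P) = (-7 + P)/(-8 + P) (Z(P) = (P - 7)/(P - 8) = (-7 + P)/(-8 + P))
k(a) = -4
(Z(((-1 + B(4))/(0 - 5))*6) + k(9))**2 = ((-7 + ((-1 + 4)/(0 - 5))*6)/(-8 + ((-1 + 4)/(0 - 5))*6) - 4)**2 = ((-7 + (3/(-5))*6)/(-8 + (3/(-5))*6) - 4)**2 = ((-7 + (3*(-1/5))*6)/(-8 + (3*(-1/5))*6) - 4)**2 = ((-7 - 3/5*6)/(-8 - 3/5*6) - 4)**2 = ((-7 - 18/5)/(-8 - 18/5) - 4)**2 = (-53/5/(-58/5) - 4)**2 = (-5/58*(-53/5) - 4)**2 = (53/58 - 4)**2 = (-179/58)**2 = 32041/3364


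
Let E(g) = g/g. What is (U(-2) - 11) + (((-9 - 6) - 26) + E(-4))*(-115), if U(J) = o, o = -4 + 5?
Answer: 4590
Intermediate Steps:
o = 1
U(J) = 1
E(g) = 1
(U(-2) - 11) + (((-9 - 6) - 26) + E(-4))*(-115) = (1 - 11) + (((-9 - 6) - 26) + 1)*(-115) = -10 + ((-15 - 26) + 1)*(-115) = -10 + (-41 + 1)*(-115) = -10 - 40*(-115) = -10 + 4600 = 4590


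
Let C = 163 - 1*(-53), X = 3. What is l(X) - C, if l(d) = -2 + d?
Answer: -215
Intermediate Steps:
C = 216 (C = 163 + 53 = 216)
l(X) - C = (-2 + 3) - 1*216 = 1 - 216 = -215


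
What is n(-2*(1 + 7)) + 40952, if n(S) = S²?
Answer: 41208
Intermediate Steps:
n(-2*(1 + 7)) + 40952 = (-2*(1 + 7))² + 40952 = (-2*8)² + 40952 = (-16)² + 40952 = 256 + 40952 = 41208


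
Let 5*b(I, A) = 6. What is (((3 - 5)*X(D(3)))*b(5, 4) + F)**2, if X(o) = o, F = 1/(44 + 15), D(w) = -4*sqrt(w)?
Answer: 24060697/87025 + 96*sqrt(3)/295 ≈ 277.04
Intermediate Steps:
b(I, A) = 6/5 (b(I, A) = (1/5)*6 = 6/5)
F = 1/59 ≈ 0.016949
(((3 - 5)*X(D(3)))*b(5, 4) + F)**2 = (((3 - 5)*(-4*sqrt(3)))*(6/5) + 1/59)**2 = (-(-8)*sqrt(3)*(6/5) + 1/59)**2 = ((8*sqrt(3))*(6/5) + 1/59)**2 = (48*sqrt(3)/5 + 1/59)**2 = (1/59 + 48*sqrt(3)/5)**2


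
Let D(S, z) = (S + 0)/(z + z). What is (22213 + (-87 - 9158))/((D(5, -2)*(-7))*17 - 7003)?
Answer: -51872/27417 ≈ -1.8920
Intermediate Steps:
D(S, z) = S/(2*z) (D(S, z) = S/((2*z)) = S*(1/(2*z)) = S/(2*z))
(22213 + (-87 - 9158))/((D(5, -2)*(-7))*17 - 7003) = (22213 + (-87 - 9158))/((((½)*5/(-2))*(-7))*17 - 7003) = (22213 - 9245)/((((½)*5*(-½))*(-7))*17 - 7003) = 12968/(-5/4*(-7)*17 - 7003) = 12968/((35/4)*17 - 7003) = 12968/(595/4 - 7003) = 12968/(-27417/4) = 12968*(-4/27417) = -51872/27417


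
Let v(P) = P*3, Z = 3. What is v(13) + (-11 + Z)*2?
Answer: 23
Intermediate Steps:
v(P) = 3*P
v(13) + (-11 + Z)*2 = 3*13 + (-11 + 3)*2 = 39 - 8*2 = 39 - 16 = 23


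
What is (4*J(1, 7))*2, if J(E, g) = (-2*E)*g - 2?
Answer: -128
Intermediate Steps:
J(E, g) = -2 - 2*E*g (J(E, g) = -2*E*g - 2 = -2 - 2*E*g)
(4*J(1, 7))*2 = (4*(-2 - 2*1*7))*2 = (4*(-2 - 14))*2 = (4*(-16))*2 = -64*2 = -128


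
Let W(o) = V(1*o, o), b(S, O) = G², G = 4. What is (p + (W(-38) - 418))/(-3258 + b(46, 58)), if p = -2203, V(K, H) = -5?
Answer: 1313/1621 ≈ 0.80999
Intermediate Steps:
b(S, O) = 16 (b(S, O) = 4² = 16)
W(o) = -5
(p + (W(-38) - 418))/(-3258 + b(46, 58)) = (-2203 + (-5 - 418))/(-3258 + 16) = (-2203 - 423)/(-3242) = -2626*(-1/3242) = 1313/1621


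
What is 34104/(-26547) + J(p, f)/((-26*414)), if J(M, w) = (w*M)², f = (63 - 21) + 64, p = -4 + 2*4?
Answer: -428300744/23812659 ≈ -17.986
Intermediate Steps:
p = 4 (p = -4 + 8 = 4)
f = 106 (f = 42 + 64 = 106)
J(M, w) = M²*w² (J(M, w) = (M*w)² = M²*w²)
34104/(-26547) + J(p, f)/((-26*414)) = 34104/(-26547) + (4²*106²)/((-26*414)) = 34104*(-1/26547) + (16*11236)/(-10764) = -11368/8849 + 179776*(-1/10764) = -11368/8849 - 44944/2691 = -428300744/23812659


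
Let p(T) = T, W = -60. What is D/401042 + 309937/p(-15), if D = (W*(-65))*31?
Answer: -62147970427/3007815 ≈ -20662.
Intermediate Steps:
D = 120900 (D = -60*(-65)*31 = 3900*31 = 120900)
D/401042 + 309937/p(-15) = 120900/401042 + 309937/(-15) = 120900*(1/401042) + 309937*(-1/15) = 60450/200521 - 309937/15 = -62147970427/3007815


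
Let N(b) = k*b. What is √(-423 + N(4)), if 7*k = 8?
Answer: I*√20503/7 ≈ 20.456*I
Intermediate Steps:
k = 8/7 (k = (⅐)*8 = 8/7 ≈ 1.1429)
N(b) = 8*b/7
√(-423 + N(4)) = √(-423 + (8/7)*4) = √(-423 + 32/7) = √(-2929/7) = I*√20503/7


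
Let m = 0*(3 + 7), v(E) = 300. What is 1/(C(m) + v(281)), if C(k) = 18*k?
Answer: 1/300 ≈ 0.0033333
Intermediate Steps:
m = 0 (m = 0*10 = 0)
1/(C(m) + v(281)) = 1/(18*0 + 300) = 1/(0 + 300) = 1/300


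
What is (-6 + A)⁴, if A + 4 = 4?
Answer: 1296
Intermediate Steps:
A = 0 (A = -4 + 4 = 0)
(-6 + A)⁴ = (-6 + 0)⁴ = (-6)⁴ = 1296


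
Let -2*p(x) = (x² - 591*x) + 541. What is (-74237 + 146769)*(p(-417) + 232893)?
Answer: 1628669794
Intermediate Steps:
p(x) = -541/2 - x²/2 + 591*x/2 (p(x) = -((x² - 591*x) + 541)/2 = -(541 + x² - 591*x)/2 = -541/2 - x²/2 + 591*x/2)
(-74237 + 146769)*(p(-417) + 232893) = (-74237 + 146769)*((-541/2 - ½*(-417)² + (591/2)*(-417)) + 232893) = 72532*((-541/2 - ½*173889 - 246447/2) + 232893) = 72532*((-541/2 - 173889/2 - 246447/2) + 232893) = 72532*(-420877/2 + 232893) = 72532*(44909/2) = 1628669794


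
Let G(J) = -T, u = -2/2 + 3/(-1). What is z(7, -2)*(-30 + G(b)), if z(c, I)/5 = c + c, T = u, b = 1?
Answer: -1820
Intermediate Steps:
u = -4 (u = -2*½ + 3*(-1) = -1 - 3 = -4)
T = -4
z(c, I) = 10*c (z(c, I) = 5*(c + c) = 5*(2*c) = 10*c)
G(J) = 4 (G(J) = -1*(-4) = 4)
z(7, -2)*(-30 + G(b)) = (10*7)*(-30 + 4) = 70*(-26) = -1820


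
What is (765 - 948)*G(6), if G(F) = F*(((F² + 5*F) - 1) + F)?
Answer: -77958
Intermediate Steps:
G(F) = F*(-1 + F² + 6*F) (G(F) = F*((-1 + F² + 5*F) + F) = F*(-1 + F² + 6*F))
(765 - 948)*G(6) = (765 - 948)*(6*(-1 + 6² + 6*6)) = -1098*(-1 + 36 + 36) = -1098*71 = -183*426 = -77958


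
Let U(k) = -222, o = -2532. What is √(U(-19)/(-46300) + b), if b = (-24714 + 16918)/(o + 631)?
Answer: √318070507781986/8801630 ≈ 2.0263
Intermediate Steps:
b = 7796/1901 (b = (-24714 + 16918)/(-2532 + 631) = -7796/(-1901) = -7796*(-1/1901) = 7796/1901 ≈ 4.1010)
√(U(-19)/(-46300) + b) = √(-222/(-46300) + 7796/1901) = √(-222*(-1/46300) + 7796/1901) = √(111/23150 + 7796/1901) = √(180688411/44008150) = √318070507781986/8801630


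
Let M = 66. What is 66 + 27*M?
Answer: 1848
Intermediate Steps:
66 + 27*M = 66 + 27*66 = 66 + 1782 = 1848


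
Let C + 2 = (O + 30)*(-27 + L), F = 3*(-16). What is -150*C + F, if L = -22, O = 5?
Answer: 257502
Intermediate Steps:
F = -48
C = -1717 (C = -2 + (5 + 30)*(-27 - 22) = -2 + 35*(-49) = -2 - 1715 = -1717)
-150*C + F = -150*(-1717) - 48 = 257550 - 48 = 257502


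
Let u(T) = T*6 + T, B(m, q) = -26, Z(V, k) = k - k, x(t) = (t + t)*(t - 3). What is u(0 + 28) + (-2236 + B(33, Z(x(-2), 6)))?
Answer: -2066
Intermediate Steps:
x(t) = 2*t*(-3 + t) (x(t) = (2*t)*(-3 + t) = 2*t*(-3 + t))
Z(V, k) = 0
u(T) = 7*T (u(T) = 6*T + T = 7*T)
u(0 + 28) + (-2236 + B(33, Z(x(-2), 6))) = 7*(0 + 28) + (-2236 - 26) = 7*28 - 2262 = 196 - 2262 = -2066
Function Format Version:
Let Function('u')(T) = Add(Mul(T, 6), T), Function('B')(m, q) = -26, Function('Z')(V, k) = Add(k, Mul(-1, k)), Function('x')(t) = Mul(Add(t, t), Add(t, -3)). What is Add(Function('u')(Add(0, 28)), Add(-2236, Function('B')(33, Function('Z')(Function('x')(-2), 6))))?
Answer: -2066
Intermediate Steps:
Function('x')(t) = Mul(2, t, Add(-3, t)) (Function('x')(t) = Mul(Mul(2, t), Add(-3, t)) = Mul(2, t, Add(-3, t)))
Function('Z')(V, k) = 0
Function('u')(T) = Mul(7, T) (Function('u')(T) = Add(Mul(6, T), T) = Mul(7, T))
Add(Function('u')(Add(0, 28)), Add(-2236, Function('B')(33, Function('Z')(Function('x')(-2), 6)))) = Add(Mul(7, Add(0, 28)), Add(-2236, -26)) = Add(Mul(7, 28), -2262) = Add(196, -2262) = -2066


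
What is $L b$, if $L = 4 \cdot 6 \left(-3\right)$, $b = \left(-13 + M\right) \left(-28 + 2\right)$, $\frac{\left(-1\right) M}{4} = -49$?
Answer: $342576$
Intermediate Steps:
$M = 196$ ($M = \left(-4\right) \left(-49\right) = 196$)
$b = -4758$ ($b = \left(-13 + 196\right) \left(-28 + 2\right) = 183 \left(-26\right) = -4758$)
$L = -72$ ($L = 24 \left(-3\right) = -72$)
$L b = \left(-72\right) \left(-4758\right) = 342576$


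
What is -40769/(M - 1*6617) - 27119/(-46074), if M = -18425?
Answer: 639376226/288446277 ≈ 2.2166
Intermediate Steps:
-40769/(M - 1*6617) - 27119/(-46074) = -40769/(-18425 - 1*6617) - 27119/(-46074) = -40769/(-18425 - 6617) - 27119*(-1/46074) = -40769/(-25042) + 27119/46074 = -40769*(-1/25042) + 27119/46074 = 40769/25042 + 27119/46074 = 639376226/288446277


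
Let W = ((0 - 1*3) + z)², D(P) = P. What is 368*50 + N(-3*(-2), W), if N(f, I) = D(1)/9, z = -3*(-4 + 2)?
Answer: 165601/9 ≈ 18400.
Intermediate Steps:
z = 6 (z = -3*(-2) = 6)
W = 9 (W = ((0 - 1*3) + 6)² = ((0 - 3) + 6)² = (-3 + 6)² = 3² = 9)
N(f, I) = ⅑ (N(f, I) = 1/9 = 1*(⅑) = ⅑)
368*50 + N(-3*(-2), W) = 368*50 + ⅑ = 18400 + ⅑ = 165601/9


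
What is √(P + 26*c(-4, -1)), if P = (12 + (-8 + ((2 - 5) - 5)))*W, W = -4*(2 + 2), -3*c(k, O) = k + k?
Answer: 20*√3/3 ≈ 11.547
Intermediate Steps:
c(k, O) = -2*k/3 (c(k, O) = -(k + k)/3 = -2*k/3)
W = -16 (W = -4*4 = -16)
P = 64 (P = (12 + (-8 + ((2 - 5) - 5)))*(-16) = (12 + (-8 + (-3 - 5)))*(-16) = (12 + (-8 - 8))*(-16) = (12 - 16)*(-16) = -4*(-16) = 64)
√(P + 26*c(-4, -1)) = √(64 + 26*(-⅔*(-4))) = √(64 + 26*(8/3)) = √(64 + 208/3) = √(400/3) = 20*√3/3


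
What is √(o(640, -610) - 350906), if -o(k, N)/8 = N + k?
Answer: I*√351146 ≈ 592.58*I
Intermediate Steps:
o(k, N) = -8*N - 8*k (o(k, N) = -8*(N + k) = -8*N - 8*k)
√(o(640, -610) - 350906) = √((-8*(-610) - 8*640) - 350906) = √((4880 - 5120) - 350906) = √(-240 - 350906) = √(-351146) = I*√351146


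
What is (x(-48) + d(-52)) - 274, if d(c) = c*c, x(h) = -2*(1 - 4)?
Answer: 2436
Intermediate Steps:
x(h) = 6 (x(h) = -2*(-3) = 6)
d(c) = c²
(x(-48) + d(-52)) - 274 = (6 + (-52)²) - 274 = (6 + 2704) - 274 = 2710 - 274 = 2436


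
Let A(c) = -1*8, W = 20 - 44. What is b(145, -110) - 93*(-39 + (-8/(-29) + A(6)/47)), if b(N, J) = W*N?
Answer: 186969/1363 ≈ 137.17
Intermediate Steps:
W = -24
A(c) = -8
b(N, J) = -24*N
b(145, -110) - 93*(-39 + (-8/(-29) + A(6)/47)) = -24*145 - 93*(-39 + (-8/(-29) - 8/47)) = -3480 - 93*(-39 + (-8*(-1/29) - 8*1/47)) = -3480 - 93*(-39 + (8/29 - 8/47)) = -3480 - 93*(-39 + 144/1363) = -3480 - 93*(-53013/1363) = -3480 + 4930209/1363 = 186969/1363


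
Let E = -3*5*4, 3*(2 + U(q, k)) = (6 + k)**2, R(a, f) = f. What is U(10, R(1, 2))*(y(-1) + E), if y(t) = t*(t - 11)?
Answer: -928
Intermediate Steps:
y(t) = t*(-11 + t)
U(q, k) = -2 + (6 + k)**2/3
E = -60 (E = -15*4 = -60)
U(10, R(1, 2))*(y(-1) + E) = (-2 + (6 + 2)**2/3)*(-(-11 - 1) - 60) = (-2 + (1/3)*8**2)*(-1*(-12) - 60) = (-2 + (1/3)*64)*(12 - 60) = (-2 + 64/3)*(-48) = (58/3)*(-48) = -928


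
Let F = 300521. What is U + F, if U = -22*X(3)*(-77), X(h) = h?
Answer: 305603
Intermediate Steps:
U = 5082 (U = -22*3*(-77) = -66*(-77) = 5082)
U + F = 5082 + 300521 = 305603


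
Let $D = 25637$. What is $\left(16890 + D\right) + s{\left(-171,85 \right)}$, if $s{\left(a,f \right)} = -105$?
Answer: $42422$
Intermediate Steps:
$\left(16890 + D\right) + s{\left(-171,85 \right)} = \left(16890 + 25637\right) - 105 = 42527 - 105 = 42422$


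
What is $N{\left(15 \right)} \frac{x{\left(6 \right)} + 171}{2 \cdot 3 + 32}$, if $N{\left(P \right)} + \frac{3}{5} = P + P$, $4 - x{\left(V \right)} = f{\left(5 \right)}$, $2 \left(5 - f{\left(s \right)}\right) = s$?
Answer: $\frac{10143}{76} \approx 133.46$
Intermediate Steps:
$f{\left(s \right)} = 5 - \frac{s}{2}$
$x{\left(V \right)} = \frac{3}{2}$ ($x{\left(V \right)} = 4 - \left(5 - \frac{5}{2}\right) = 4 - \frac{5}{2} = \frac{3}{2}$)
$N{\left(P \right)} = - \frac{3}{5} + 2 P$ ($N{\left(P \right)} = - \frac{3}{5} + \left(P + P\right) = - \frac{3}{5} + 2 P$)
$N{\left(15 \right)} \frac{x{\left(6 \right)} + 171}{2 \cdot 3 + 32} = \left(- \frac{3}{5} + 2 \cdot 15\right) \frac{\frac{3}{2} + 171}{2 \cdot 3 + 32} = \left(- \frac{3}{5} + 30\right) \frac{345}{2 \left(6 + 32\right)} = \frac{147 \frac{345}{2 \cdot 38}}{5} = \frac{147 \cdot \frac{345}{2} \cdot \frac{1}{38}}{5} = \frac{147}{5} \cdot \frac{345}{76} = \frac{10143}{76}$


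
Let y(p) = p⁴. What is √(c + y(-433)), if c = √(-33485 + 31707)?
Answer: √(35152125121 + I*√1778) ≈ 1.8749e+5 + 0.e-4*I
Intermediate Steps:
c = I*√1778 (c = √(-1778) = I*√1778 ≈ 42.166*I)
√(c + y(-433)) = √(I*√1778 + (-433)⁴) = √(I*√1778 + 35152125121) = √(35152125121 + I*√1778)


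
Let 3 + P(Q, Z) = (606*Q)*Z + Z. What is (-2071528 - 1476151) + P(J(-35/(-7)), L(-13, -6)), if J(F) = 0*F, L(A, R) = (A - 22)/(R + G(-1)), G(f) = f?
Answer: -3547677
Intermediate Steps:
L(A, R) = (-22 + A)/(-1 + R) (L(A, R) = (A - 22)/(R - 1) = (-22 + A)/(-1 + R))
J(F) = 0
P(Q, Z) = -3 + Z + 606*Q*Z (P(Q, Z) = -3 + ((606*Q)*Z + Z) = -3 + (606*Q*Z + Z) = -3 + (Z + 606*Q*Z) = -3 + Z + 606*Q*Z)
(-2071528 - 1476151) + P(J(-35/(-7)), L(-13, -6)) = (-2071528 - 1476151) + (-3 + (-22 - 13)/(-1 - 6) + 606*0*((-22 - 13)/(-1 - 6))) = -3547679 + (-3 - 35/(-7) + 606*0*(-35/(-7))) = -3547679 + (-3 - ⅐*(-35) + 606*0*(-⅐*(-35))) = -3547679 + (-3 + 5 + 606*0*5) = -3547679 + (-3 + 5 + 0) = -3547679 + 2 = -3547677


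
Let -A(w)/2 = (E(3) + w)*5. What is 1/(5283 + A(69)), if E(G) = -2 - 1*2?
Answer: 1/4633 ≈ 0.00021584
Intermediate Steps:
E(G) = -4 (E(G) = -2 - 2 = -4)
A(w) = 40 - 10*w (A(w) = -2*(-4 + w)*5 = -2*(-20 + 5*w) = 40 - 10*w)
1/(5283 + A(69)) = 1/(5283 + (40 - 10*69)) = 1/(5283 + (40 - 690)) = 1/(5283 - 650) = 1/4633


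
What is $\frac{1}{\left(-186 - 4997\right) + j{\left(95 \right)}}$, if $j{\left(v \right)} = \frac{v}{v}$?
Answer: $- \frac{1}{5182} \approx -0.00019298$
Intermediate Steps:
$j{\left(v \right)} = 1$
$\frac{1}{\left(-186 - 4997\right) + j{\left(95 \right)}} = \frac{1}{\left(-186 - 4997\right) + 1} = \frac{1}{-5183 + 1} = \frac{1}{-5182} = - \frac{1}{5182}$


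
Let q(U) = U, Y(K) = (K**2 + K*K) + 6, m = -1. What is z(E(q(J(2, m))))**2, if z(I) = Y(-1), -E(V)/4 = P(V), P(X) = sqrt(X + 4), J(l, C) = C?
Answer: 64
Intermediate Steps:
Y(K) = 6 + 2*K**2 (Y(K) = (K**2 + K**2) + 6 = 2*K**2 + 6 = 6 + 2*K**2)
P(X) = sqrt(4 + X)
E(V) = -4*sqrt(4 + V)
z(I) = 8 (z(I) = 6 + 2*(-1)**2 = 6 + 2*1 = 6 + 2 = 8)
z(E(q(J(2, m))))**2 = 8**2 = 64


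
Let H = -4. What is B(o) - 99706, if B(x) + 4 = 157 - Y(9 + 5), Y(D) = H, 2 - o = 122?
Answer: -99549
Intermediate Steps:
o = -120 (o = 2 - 1*122 = 2 - 122 = -120)
Y(D) = -4
B(x) = 157 (B(x) = -4 + (157 - 1*(-4)) = -4 + (157 + 4) = -4 + 161 = 157)
B(o) - 99706 = 157 - 99706 = -99549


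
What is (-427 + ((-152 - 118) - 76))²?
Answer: 597529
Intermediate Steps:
(-427 + ((-152 - 118) - 76))² = (-427 + (-270 - 76))² = (-427 - 346)² = (-773)² = 597529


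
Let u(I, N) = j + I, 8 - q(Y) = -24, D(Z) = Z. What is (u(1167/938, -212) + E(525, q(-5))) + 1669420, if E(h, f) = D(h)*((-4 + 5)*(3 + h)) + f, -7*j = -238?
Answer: 1825992635/938 ≈ 1.9467e+6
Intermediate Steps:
j = 34 (j = -⅐*(-238) = 34)
q(Y) = 32 (q(Y) = 8 - 1*(-24) = 8 + 24 = 32)
u(I, N) = 34 + I
E(h, f) = f + h*(3 + h) (E(h, f) = h*((-4 + 5)*(3 + h)) + f = h*(1*(3 + h)) + f = h*(3 + h) + f = f + h*(3 + h))
(u(1167/938, -212) + E(525, q(-5))) + 1669420 = ((34 + 1167/938) + (32 + 525² + 3*525)) + 1669420 = ((34 + 1167*(1/938)) + (32 + 275625 + 1575)) + 1669420 = ((34 + 1167/938) + 277232) + 1669420 = (33059/938 + 277232) + 1669420 = 260076675/938 + 1669420 = 1825992635/938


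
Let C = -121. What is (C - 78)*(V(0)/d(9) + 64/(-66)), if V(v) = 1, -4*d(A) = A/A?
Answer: 32636/33 ≈ 988.97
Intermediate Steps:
d(A) = -¼ (d(A) = -A/(4*A) = -¼*1 = -¼)
(C - 78)*(V(0)/d(9) + 64/(-66)) = (-121 - 78)*(1/(-¼) + 64/(-66)) = -199*(1*(-4) + 64*(-1/66)) = -199*(-4 - 32/33) = -199*(-164/33) = 32636/33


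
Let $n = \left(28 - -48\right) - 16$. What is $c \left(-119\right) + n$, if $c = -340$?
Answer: $40520$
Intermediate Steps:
$n = 60$ ($n = \left(28 + 48\right) - 16 = 76 - 16 = 60$)
$c \left(-119\right) + n = \left(-340\right) \left(-119\right) + 60 = 40460 + 60 = 40520$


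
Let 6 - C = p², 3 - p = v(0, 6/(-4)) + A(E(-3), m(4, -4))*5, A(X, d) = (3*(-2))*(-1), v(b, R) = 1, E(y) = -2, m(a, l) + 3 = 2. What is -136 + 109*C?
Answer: -84938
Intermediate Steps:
m(a, l) = -1 (m(a, l) = -3 + 2 = -1)
A(X, d) = 6 (A(X, d) = -6*(-1) = 6)
p = -28 (p = 3 - (1 + 6*5) = 3 - (1 + 30) = 3 - 1*31 = 3 - 31 = -28)
C = -778 (C = 6 - 1*(-28)² = 6 - 1*784 = 6 - 784 = -778)
-136 + 109*C = -136 + 109*(-778) = -136 - 84802 = -84938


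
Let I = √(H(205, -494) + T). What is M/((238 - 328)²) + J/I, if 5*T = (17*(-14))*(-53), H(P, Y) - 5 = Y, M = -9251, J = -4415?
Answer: -9251/8100 - 4415*√50845/10169 ≈ -99.041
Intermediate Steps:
H(P, Y) = 5 + Y
T = 12614/5 (T = ((17*(-14))*(-53))/5 = (-238*(-53))/5 = (⅕)*12614 = 12614/5 ≈ 2522.8)
I = √50845/5 (I = √((5 - 494) + 12614/5) = √(-489 + 12614/5) = √(10169/5) = √50845/5 ≈ 45.098)
M/((238 - 328)²) + J/I = -9251/(238 - 328)² - 4415*√50845/10169 = -9251/((-90)²) - 4415*√50845/10169 = -9251/8100 - 4415*√50845/10169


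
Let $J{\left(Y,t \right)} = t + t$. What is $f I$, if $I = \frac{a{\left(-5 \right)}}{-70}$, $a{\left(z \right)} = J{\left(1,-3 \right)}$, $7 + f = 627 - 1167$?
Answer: $- \frac{1641}{35} \approx -46.886$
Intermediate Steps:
$f = -547$ ($f = -7 + \left(627 - 1167\right) = -7 - 540 = -547$)
$J{\left(Y,t \right)} = 2 t$
$a{\left(z \right)} = -6$ ($a{\left(z \right)} = 2 \left(-3\right) = -6$)
$I = \frac{3}{35}$ ($I = - \frac{6}{-70} = \left(-6\right) \left(- \frac{1}{70}\right) = \frac{3}{35} \approx 0.085714$)
$f I = \left(-547\right) \frac{3}{35} = - \frac{1641}{35}$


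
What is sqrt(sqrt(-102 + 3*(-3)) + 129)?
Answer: sqrt(129 + I*sqrt(111)) ≈ 11.367 + 0.46342*I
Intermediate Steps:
sqrt(sqrt(-102 + 3*(-3)) + 129) = sqrt(sqrt(-102 - 9) + 129) = sqrt(sqrt(-111) + 129) = sqrt(I*sqrt(111) + 129) = sqrt(129 + I*sqrt(111))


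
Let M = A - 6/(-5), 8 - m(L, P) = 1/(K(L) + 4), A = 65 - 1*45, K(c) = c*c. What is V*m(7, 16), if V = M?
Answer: 846/5 ≈ 169.20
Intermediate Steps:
K(c) = c**2
A = 20 (A = 65 - 45 = 20)
m(L, P) = 8 - 1/(4 + L**2) (m(L, P) = 8 - 1/(L**2 + 4) = 8 - 1/(4 + L**2))
M = 106/5 (M = 20 - 6/(-5) = 20 - 6*(-1)/5 = 20 - 3*(-2/5) = 20 + 6/5 = 106/5 ≈ 21.200)
V = 106/5 ≈ 21.200
V*m(7, 16) = 106*((31 + 8*7**2)/(4 + 7**2))/5 = 106*((31 + 8*49)/(4 + 49))/5 = 106*((31 + 392)/53)/5 = 106*((1/53)*423)/5 = (106/5)*(423/53) = 846/5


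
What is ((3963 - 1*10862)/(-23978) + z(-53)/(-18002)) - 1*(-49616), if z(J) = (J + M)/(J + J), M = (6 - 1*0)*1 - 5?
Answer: 567549642272677/11438776834 ≈ 49616.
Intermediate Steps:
M = 1 (M = (6 + 0)*1 - 5 = 6*1 - 5 = 6 - 5 = 1)
z(J) = (1 + J)/(2*J) (z(J) = (J + 1)/(J + J) = (1 + J)/((2*J)) = (1 + J)*(1/(2*J)) = (1 + J)/(2*J))
((3963 - 1*10862)/(-23978) + z(-53)/(-18002)) - 1*(-49616) = ((3963 - 1*10862)/(-23978) + ((1/2)*(1 - 53)/(-53))/(-18002)) - 1*(-49616) = ((3963 - 10862)*(-1/23978) + ((1/2)*(-1/53)*(-52))*(-1/18002)) + 49616 = (-6899*(-1/23978) + (26/53)*(-1/18002)) + 49616 = (6899/23978 - 13/477053) + 49616 = 3290876933/11438776834 + 49616 = 567549642272677/11438776834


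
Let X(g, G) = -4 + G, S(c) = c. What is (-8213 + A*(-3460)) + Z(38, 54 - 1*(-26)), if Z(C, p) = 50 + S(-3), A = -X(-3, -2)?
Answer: -28926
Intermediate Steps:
A = 6 (A = -(-4 - 2) = -1*(-6) = 6)
Z(C, p) = 47 (Z(C, p) = 50 - 3 = 47)
(-8213 + A*(-3460)) + Z(38, 54 - 1*(-26)) = (-8213 + 6*(-3460)) + 47 = (-8213 - 20760) + 47 = -28973 + 47 = -28926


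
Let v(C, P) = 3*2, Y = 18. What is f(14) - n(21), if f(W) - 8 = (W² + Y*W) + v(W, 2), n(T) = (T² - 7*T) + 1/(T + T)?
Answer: 7055/42 ≈ 167.98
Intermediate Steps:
n(T) = T² + 1/(2*T) - 7*T (n(T) = (T² - 7*T) + 1/(2*T) = T² + 1/(2*T) - 7*T)
v(C, P) = 6
f(W) = 14 + W² + 18*W (f(W) = 8 + ((W² + 18*W) + 6) = 8 + (6 + W² + 18*W) = 14 + W² + 18*W)
f(14) - n(21) = (14 + 14² + 18*14) - (21² + (½)/21 - 7*21) = (14 + 196 + 252) - (441 + (½)*(1/21) - 147) = 462 - (441 + 1/42 - 147) = 462 - 1*12349/42 = 462 - 12349/42 = 7055/42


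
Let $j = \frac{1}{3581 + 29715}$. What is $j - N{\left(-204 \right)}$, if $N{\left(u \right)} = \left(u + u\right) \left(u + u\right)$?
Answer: $- \frac{5542585343}{33296} \approx -1.6646 \cdot 10^{5}$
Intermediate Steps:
$N{\left(u \right)} = 4 u^{2}$ ($N{\left(u \right)} = 2 u 2 u = 4 u^{2}$)
$j = \frac{1}{33296} \approx 3.0034 \cdot 10^{-5}$
$j - N{\left(-204 \right)} = \frac{1}{33296} - 4 \left(-204\right)^{2} = \frac{1}{33296} - 4 \cdot 41616 = \frac{1}{33296} - 166464 = - \frac{5542585343}{33296}$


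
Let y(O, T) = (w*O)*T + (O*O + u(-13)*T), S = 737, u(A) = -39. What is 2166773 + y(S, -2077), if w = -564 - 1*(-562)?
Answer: 5852443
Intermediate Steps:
w = -2 (w = -564 + 562 = -2)
y(O, T) = O**2 - 39*T - 2*O*T (y(O, T) = (-2*O)*T + (O*O - 39*T) = -2*O*T + (O**2 - 39*T) = O**2 - 39*T - 2*O*T)
2166773 + y(S, -2077) = 2166773 + (737**2 - 39*(-2077) - 2*737*(-2077)) = 2166773 + (543169 + 81003 + 3061498) = 2166773 + 3685670 = 5852443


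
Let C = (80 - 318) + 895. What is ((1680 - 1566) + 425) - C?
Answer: -118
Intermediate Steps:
C = 657 (C = -238 + 895 = 657)
((1680 - 1566) + 425) - C = ((1680 - 1566) + 425) - 1*657 = (114 + 425) - 657 = 539 - 657 = -118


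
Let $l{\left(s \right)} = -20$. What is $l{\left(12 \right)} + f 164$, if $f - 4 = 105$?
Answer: $17856$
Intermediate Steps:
$f = 109$ ($f = 4 + 105 = 109$)
$l{\left(12 \right)} + f 164 = -20 + 109 \cdot 164 = -20 + 17876 = 17856$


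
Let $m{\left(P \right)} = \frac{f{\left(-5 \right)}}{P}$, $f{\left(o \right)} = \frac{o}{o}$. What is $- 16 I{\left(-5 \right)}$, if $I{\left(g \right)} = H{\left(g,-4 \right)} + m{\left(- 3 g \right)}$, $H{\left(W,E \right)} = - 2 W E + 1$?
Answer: $\frac{9344}{15} \approx 622.93$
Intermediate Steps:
$f{\left(o \right)} = 1$
$H{\left(W,E \right)} = 1 - 2 E W$ ($H{\left(W,E \right)} = - 2 E W + 1 = 1 - 2 E W$)
$m{\left(P \right)} = \frac{1}{P}$ ($m{\left(P \right)} = 1 \frac{1}{P} = \frac{1}{P}$)
$I{\left(g \right)} = 1 + 8 g - \frac{1}{3 g}$ ($I{\left(g \right)} = \left(1 - - 8 g\right) + \frac{1}{\left(-3\right) g} = \left(1 + 8 g\right) - \frac{1}{3 g} = 1 + 8 g - \frac{1}{3 g}$)
$- 16 I{\left(-5 \right)} = - 16 \left(1 + 8 \left(-5\right) - \frac{1}{3 \left(-5\right)}\right) = - 16 \left(1 - 40 - - \frac{1}{15}\right) = - 16 \left(1 - 40 + \frac{1}{15}\right) = \left(-16\right) \left(- \frac{584}{15}\right) = \frac{9344}{15}$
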